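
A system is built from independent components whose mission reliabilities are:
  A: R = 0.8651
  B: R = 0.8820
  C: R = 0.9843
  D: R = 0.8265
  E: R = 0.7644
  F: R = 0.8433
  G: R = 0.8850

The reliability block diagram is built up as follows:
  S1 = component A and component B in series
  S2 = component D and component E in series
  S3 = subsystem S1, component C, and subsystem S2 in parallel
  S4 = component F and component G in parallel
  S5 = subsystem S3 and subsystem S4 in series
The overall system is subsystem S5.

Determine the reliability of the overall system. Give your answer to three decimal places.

0.981

Series (A and B): 0.86510 × 0.88200 = 0.76302
Series (D and E): 0.82650 × 0.76440 = 0.63178
Parallel ([0.76302], C, and [0.63178]): 1 − (1 − 0.76302)(1 − 0.98430)(1 − 0.63178) = 0.99863
Parallel (F and G): 1 − (1 − 0.84330)(1 − 0.88500) = 0.98198
Series ([0.99863] and [0.98198]): 0.99863 × 0.98198 = 0.981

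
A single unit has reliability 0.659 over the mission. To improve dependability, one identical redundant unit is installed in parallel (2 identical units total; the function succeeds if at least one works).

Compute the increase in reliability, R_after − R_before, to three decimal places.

0.225

R_before = 0.659
R_after = 1 − (1 − 0.659)^2 = 0.884
ΔR = 0.884 − 0.659 = 0.225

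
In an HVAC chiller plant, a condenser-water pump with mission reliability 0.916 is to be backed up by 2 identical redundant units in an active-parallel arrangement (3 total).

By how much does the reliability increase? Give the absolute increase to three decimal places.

R_before = 0.916
R_after = 1 − (1 − 0.916)^3 = 0.999
ΔR = 0.999 − 0.916 = 0.083

0.083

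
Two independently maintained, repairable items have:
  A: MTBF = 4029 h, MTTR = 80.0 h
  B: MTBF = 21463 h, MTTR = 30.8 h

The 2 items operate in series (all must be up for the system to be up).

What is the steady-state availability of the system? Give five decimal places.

0.97913

A(A) = MTBF/(MTBF+MTTR) = 4029/(4029+80.0) = 0.980531
A(B) = MTBF/(MTBF+MTTR) = 21463/(21463+30.8) = 0.998567
Series availability: 0.980531 × 0.998567 = 0.97913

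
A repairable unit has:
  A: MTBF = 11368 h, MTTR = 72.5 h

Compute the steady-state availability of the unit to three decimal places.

0.994

A(A) = MTBF/(MTBF+MTTR) = 11368/(11368+72.5) = 0.994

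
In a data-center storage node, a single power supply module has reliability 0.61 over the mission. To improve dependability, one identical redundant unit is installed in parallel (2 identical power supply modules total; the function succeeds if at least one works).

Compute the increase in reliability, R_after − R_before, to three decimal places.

R_before = 0.61
R_after = 1 − (1 − 0.61)^2 = 0.848
ΔR = 0.848 − 0.61 = 0.238

0.238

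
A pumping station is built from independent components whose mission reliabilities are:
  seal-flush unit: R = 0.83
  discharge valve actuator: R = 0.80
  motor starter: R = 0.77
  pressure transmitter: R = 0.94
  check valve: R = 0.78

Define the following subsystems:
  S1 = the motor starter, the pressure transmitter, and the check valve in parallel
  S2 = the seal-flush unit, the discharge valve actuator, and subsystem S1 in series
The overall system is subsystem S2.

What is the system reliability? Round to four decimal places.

0.6620

Parallel (motor starter, pressure transmitter, and check valve): 1 − (1 − 0.770000)(1 − 0.940000)(1 − 0.780000) = 0.996964
Series (seal-flush unit, discharge valve actuator, and [0.996964]): 0.830000 × 0.800000 × 0.996964 = 0.6620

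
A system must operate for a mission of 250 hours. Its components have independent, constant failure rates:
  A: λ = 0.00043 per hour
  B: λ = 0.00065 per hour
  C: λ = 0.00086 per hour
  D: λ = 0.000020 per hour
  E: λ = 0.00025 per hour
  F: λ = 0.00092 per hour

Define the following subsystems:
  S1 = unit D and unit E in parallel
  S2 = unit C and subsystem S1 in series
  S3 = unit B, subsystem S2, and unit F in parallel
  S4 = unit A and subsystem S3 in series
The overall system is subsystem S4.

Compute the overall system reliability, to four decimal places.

0.8927

R(A) = exp(−0.00043 × 250) = 0.898077
R(B) = exp(−0.00065 × 250) = 0.850016
R(C) = exp(−0.00086 × 250) = 0.806541
R(D) = exp(−0.000020 × 250) = 0.995012
R(E) = exp(−0.00025 × 250) = 0.939413
R(F) = exp(−0.00092 × 250) = 0.794534
Parallel (D and E): 1 − (1 − 0.995012)(1 − 0.939413) = 0.999698
Series (C and [0.999698]): 0.806541 × 0.999698 = 0.806297
Parallel (B, [0.806297], and F): 1 − (1 − 0.850016)(1 − 0.806297)(1 − 0.794534) = 0.994031
Series (A and [0.994031]): 0.898077 × 0.994031 = 0.8927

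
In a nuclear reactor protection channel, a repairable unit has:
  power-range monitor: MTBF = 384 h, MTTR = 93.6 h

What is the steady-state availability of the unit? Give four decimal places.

A(power-range monitor) = MTBF/(MTBF+MTTR) = 384/(384+93.6) = 0.8040

0.8040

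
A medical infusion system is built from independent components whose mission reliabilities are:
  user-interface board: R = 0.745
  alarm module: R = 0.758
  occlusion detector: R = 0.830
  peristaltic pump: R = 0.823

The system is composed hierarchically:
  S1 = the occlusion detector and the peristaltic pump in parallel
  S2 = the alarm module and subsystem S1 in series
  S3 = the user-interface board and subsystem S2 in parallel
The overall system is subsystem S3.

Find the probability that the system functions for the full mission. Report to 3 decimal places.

Parallel (occlusion detector and peristaltic pump): 1 − (1 − 0.83000)(1 − 0.82300) = 0.96991
Series (alarm module and [0.96991]): 0.75800 × 0.96991 = 0.73519
Parallel (user-interface board and [0.73519]): 1 − (1 − 0.74500)(1 − 0.73519) = 0.932

0.932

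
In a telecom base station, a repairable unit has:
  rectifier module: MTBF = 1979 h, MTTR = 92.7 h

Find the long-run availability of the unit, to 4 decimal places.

0.9553

A(rectifier module) = MTBF/(MTBF+MTTR) = 1979/(1979+92.7) = 0.9553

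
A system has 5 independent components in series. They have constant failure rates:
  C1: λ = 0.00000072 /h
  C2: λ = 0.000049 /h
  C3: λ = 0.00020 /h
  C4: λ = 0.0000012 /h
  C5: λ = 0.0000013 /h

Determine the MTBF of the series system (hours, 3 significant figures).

3960

Series of exponential components: λ_sys = Σ λ_i
λ_sys = 0.00000072 + 0.000049 + 0.00020 + 0.0000012 + 0.0000013 = 2.5222e-04 /h
MTBF = 1 / λ_sys = 3960 h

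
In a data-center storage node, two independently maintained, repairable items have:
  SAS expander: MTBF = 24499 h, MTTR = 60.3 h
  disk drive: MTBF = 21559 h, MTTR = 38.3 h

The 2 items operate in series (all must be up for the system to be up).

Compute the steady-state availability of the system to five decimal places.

0.99578

A(SAS expander) = MTBF/(MTBF+MTTR) = 24499/(24499+60.3) = 0.997545
A(disk drive) = MTBF/(MTBF+MTTR) = 21559/(21559+38.3) = 0.998227
Series availability: 0.997545 × 0.998227 = 0.99578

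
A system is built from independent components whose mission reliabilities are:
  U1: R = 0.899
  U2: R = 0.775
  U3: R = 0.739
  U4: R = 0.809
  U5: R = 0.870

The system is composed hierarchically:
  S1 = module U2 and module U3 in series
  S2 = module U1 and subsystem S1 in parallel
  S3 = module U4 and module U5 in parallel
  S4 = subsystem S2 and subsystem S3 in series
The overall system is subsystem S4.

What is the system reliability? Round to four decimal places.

0.9331

Series (U2 and U3): 0.775000 × 0.739000 = 0.572725
Parallel (U1 and [0.572725]): 1 − (1 − 0.899000)(1 − 0.572725) = 0.956845
Parallel (U4 and U5): 1 − (1 − 0.809000)(1 − 0.870000) = 0.975170
Series ([0.956845] and [0.975170]): 0.956845 × 0.975170 = 0.9331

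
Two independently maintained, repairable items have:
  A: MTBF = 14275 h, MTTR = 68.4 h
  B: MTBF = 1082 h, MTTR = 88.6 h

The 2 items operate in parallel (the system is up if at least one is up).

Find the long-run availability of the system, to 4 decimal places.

A(A) = MTBF/(MTBF+MTTR) = 14275/(14275+68.4) = 0.995231
A(B) = MTBF/(MTBF+MTTR) = 1082/(1082+88.6) = 0.924312
Parallel availability: 1 − (1 − 0.995231)(1 − 0.924312) = 0.9996

0.9996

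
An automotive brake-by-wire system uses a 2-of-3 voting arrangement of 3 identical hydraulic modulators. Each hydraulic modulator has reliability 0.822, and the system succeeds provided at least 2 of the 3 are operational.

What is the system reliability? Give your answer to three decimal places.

0.916

R = Σ_{i=2}^{3} C(3,i) p^i (1−p)^{3−i} with p = 0.822
C(3,2)·0.822^2·0.178^1 = 0.36082
C(3,3)·0.822^3·0.178^0 = 0.55541
Sum = 0.916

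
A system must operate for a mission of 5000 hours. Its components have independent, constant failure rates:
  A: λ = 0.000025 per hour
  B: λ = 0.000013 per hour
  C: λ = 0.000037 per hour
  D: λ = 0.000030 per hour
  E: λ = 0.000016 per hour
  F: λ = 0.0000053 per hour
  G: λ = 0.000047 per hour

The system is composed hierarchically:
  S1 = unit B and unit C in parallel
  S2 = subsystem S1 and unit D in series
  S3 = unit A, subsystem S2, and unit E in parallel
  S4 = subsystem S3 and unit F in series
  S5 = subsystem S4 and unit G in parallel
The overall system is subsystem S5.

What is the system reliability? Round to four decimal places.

0.9942

R(A) = exp(−0.000025 × 5000) = 0.882497
R(B) = exp(−0.000013 × 5000) = 0.937067
R(C) = exp(−0.000037 × 5000) = 0.831104
R(D) = exp(−0.000030 × 5000) = 0.860708
R(E) = exp(−0.000016 × 5000) = 0.923116
R(F) = exp(−0.0000053 × 5000) = 0.973848
R(G) = exp(−0.000047 × 5000) = 0.790571
Parallel (B and C): 1 − (1 − 0.937067)(1 − 0.831104) = 0.989371
Series ([0.989371] and D): 0.989371 × 0.860708 = 0.851560
Parallel (A, [0.851560], and E): 1 − (1 − 0.882497)(1 − 0.851560)(1 − 0.923116) = 0.998659
Series ([0.998659] and F): 0.998659 × 0.973848 = 0.972542
Parallel ([0.972542] and G): 1 − (1 − 0.972542)(1 − 0.790571) = 0.9942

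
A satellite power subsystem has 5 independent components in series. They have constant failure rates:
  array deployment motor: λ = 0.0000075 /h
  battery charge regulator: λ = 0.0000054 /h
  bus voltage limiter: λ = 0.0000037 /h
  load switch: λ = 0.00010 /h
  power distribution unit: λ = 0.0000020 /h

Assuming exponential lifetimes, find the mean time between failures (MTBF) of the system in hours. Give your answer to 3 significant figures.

8430

Series of exponential components: λ_sys = Σ λ_i
λ_sys = 0.0000075 + 0.0000054 + 0.0000037 + 0.00010 + 0.0000020 = 1.1860e-04 /h
MTBF = 1 / λ_sys = 8430 h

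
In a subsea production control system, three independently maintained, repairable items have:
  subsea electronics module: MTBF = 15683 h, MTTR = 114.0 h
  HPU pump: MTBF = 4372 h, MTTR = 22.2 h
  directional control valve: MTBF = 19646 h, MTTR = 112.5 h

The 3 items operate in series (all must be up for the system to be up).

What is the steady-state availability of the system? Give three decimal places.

A(subsea electronics module) = MTBF/(MTBF+MTTR) = 15683/(15683+114.0) = 0.992783
A(HPU pump) = MTBF/(MTBF+MTTR) = 4372/(4372+22.2) = 0.994948
A(directional control valve) = MTBF/(MTBF+MTTR) = 19646/(19646+112.5) = 0.994306
Series availability: 0.992783 × 0.994948 × 0.994306 = 0.982

0.982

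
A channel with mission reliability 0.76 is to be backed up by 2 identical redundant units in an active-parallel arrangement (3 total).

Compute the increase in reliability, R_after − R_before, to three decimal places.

R_before = 0.76
R_after = 1 − (1 − 0.76)^3 = 0.986
ΔR = 0.986 − 0.76 = 0.226

0.226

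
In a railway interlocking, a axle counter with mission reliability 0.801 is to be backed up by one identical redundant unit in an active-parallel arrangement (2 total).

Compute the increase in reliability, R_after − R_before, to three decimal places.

R_before = 0.801
R_after = 1 − (1 − 0.801)^2 = 0.960
ΔR = 0.960 − 0.801 = 0.159

0.159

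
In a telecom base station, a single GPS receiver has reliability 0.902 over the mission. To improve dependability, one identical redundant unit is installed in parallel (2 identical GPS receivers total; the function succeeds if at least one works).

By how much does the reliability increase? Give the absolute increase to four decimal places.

0.0884

R_before = 0.902
R_after = 1 − (1 − 0.902)^2 = 0.9904
ΔR = 0.9904 − 0.902 = 0.0884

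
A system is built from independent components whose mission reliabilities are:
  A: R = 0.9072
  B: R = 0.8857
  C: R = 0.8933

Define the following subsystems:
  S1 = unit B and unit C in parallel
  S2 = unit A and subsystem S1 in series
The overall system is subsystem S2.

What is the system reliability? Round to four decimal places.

Parallel (B and C): 1 − (1 − 0.885700)(1 − 0.893300) = 0.987804
Series (A and [0.987804]): 0.907200 × 0.987804 = 0.8961

0.8961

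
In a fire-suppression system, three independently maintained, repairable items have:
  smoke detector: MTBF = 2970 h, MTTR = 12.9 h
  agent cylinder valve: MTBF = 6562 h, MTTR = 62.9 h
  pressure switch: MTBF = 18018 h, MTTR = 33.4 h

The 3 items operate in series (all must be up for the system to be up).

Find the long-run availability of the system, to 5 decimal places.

0.98440

A(smoke detector) = MTBF/(MTBF+MTTR) = 2970/(2970+12.9) = 0.995675
A(agent cylinder valve) = MTBF/(MTBF+MTTR) = 6562/(6562+62.9) = 0.990506
A(pressure switch) = MTBF/(MTBF+MTTR) = 18018/(18018+33.4) = 0.998150
Series availability: 0.995675 × 0.990506 × 0.998150 = 0.98440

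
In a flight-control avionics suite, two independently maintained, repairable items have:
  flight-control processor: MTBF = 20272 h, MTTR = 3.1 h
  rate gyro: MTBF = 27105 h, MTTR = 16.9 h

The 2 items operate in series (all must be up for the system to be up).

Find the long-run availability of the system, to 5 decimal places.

0.99922

A(flight-control processor) = MTBF/(MTBF+MTTR) = 20272/(20272+3.1) = 0.999847
A(rate gyro) = MTBF/(MTBF+MTTR) = 27105/(27105+16.9) = 0.999377
Series availability: 0.999847 × 0.999377 = 0.99922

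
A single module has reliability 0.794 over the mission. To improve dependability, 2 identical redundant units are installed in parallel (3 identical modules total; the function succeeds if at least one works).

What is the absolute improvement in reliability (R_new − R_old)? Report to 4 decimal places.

R_before = 0.794
R_after = 1 − (1 − 0.794)^3 = 0.9913
ΔR = 0.9913 − 0.794 = 0.1973

0.1973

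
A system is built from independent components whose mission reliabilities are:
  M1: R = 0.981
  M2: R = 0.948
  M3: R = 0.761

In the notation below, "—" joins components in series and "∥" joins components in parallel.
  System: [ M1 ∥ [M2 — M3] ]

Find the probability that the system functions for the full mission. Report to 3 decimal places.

Series (M2 and M3): 0.94800 × 0.76100 = 0.72143
Parallel (M1 and [0.72143]): 1 − (1 − 0.98100)(1 − 0.72143) = 0.995

0.995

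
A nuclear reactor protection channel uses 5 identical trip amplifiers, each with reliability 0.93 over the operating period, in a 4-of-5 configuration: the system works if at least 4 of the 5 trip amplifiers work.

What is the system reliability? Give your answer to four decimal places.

R = Σ_{i=4}^{5} C(5,i) p^i (1−p)^{5−i} with p = 0.93
C(5,4)·0.93^4·0.07^1 = 0.261818
C(5,5)·0.93^5·0.07^0 = 0.695688
Sum = 0.9575

0.9575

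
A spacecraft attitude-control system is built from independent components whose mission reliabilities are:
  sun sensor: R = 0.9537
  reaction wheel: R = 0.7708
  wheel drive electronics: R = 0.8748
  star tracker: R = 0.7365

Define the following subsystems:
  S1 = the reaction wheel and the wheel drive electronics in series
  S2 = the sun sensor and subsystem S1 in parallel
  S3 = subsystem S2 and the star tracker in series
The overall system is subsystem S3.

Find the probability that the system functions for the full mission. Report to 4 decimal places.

Series (reaction wheel and wheel drive electronics): 0.770800 × 0.874800 = 0.674296
Parallel (sun sensor and [0.674296]): 1 − (1 − 0.953700)(1 − 0.674296) = 0.984920
Series ([0.984920] and star tracker): 0.984920 × 0.736500 = 0.7254

0.7254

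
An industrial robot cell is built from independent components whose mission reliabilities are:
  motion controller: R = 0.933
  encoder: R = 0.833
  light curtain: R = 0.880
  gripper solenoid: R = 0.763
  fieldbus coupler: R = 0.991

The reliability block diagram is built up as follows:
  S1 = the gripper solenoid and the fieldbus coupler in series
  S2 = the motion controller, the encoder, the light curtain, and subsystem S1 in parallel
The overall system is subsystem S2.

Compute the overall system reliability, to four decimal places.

0.9997

Series (gripper solenoid and fieldbus coupler): 0.763000 × 0.991000 = 0.756133
Parallel (motion controller, encoder, light curtain, and [0.756133]): 1 − (1 − 0.933000)(1 − 0.833000)(1 − 0.880000)(1 − 0.756133) = 0.9997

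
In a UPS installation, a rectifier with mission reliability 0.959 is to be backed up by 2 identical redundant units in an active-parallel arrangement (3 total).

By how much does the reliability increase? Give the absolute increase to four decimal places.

R_before = 0.959
R_after = 1 − (1 − 0.959)^3 = 0.9999
ΔR = 0.9999 − 0.959 = 0.0409

0.0409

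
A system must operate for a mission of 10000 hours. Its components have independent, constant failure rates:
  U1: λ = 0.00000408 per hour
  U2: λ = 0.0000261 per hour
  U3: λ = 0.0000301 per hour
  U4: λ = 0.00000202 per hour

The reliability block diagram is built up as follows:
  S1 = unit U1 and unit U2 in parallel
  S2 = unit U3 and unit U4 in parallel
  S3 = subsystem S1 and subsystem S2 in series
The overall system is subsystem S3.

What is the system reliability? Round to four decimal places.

0.9857

R(U1) = exp(−0.00000408 × 10000) = 0.960021
R(U2) = exp(−0.0000261 × 10000) = 0.770281
R(U3) = exp(−0.0000301 × 10000) = 0.740078
R(U4) = exp(−0.00000202 × 10000) = 0.980003
Parallel (U1 and U2): 1 − (1 − 0.960021)(1 − 0.770281) = 0.990816
Parallel (U3 and U4): 1 − (1 − 0.740078)(1 − 0.980003) = 0.994802
Series ([0.990816] and [0.994802]): 0.990816 × 0.994802 = 0.9857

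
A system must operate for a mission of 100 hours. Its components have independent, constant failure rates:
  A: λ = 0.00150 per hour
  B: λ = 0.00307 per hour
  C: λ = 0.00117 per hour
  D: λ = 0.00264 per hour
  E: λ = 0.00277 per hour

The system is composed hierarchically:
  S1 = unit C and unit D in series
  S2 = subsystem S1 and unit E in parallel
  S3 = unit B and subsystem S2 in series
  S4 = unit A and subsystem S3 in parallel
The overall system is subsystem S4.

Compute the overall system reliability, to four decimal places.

R(A) = exp(−0.00150 × 100) = 0.860708
R(B) = exp(−0.00307 × 100) = 0.735651
R(C) = exp(−0.00117 × 100) = 0.889585
R(D) = exp(−0.00264 × 100) = 0.767974
R(E) = exp(−0.00277 × 100) = 0.758054
Series (C and D): 0.889585 × 0.767974 = 0.683178
Parallel ([0.683178] and E): 1 − (1 − 0.683178)(1 − 0.758054) = 0.923346
Series (B and [0.923346]): 0.735651 × 0.923346 = 0.679260
Parallel (A and [0.679260]): 1 − (1 − 0.860708)(1 − 0.679260) = 0.9553

0.9553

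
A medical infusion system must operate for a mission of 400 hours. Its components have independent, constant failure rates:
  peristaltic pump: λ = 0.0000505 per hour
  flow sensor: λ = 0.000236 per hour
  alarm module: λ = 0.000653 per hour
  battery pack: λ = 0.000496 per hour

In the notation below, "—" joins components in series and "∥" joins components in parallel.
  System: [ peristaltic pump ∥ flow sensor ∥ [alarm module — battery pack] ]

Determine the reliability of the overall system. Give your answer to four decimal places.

0.9993

R(peristaltic pump) = exp(−0.0000505 × 400) = 0.980003
R(flow sensor) = exp(−0.000236 × 400) = 0.909919
R(alarm module) = exp(−0.000653 × 400) = 0.770127
R(battery pack) = exp(−0.000496 × 400) = 0.820042
Series (alarm module and battery pack): 0.770127 × 0.820042 = 0.631536
Parallel (peristaltic pump, flow sensor, and [0.631536]): 1 − (1 − 0.980003)(1 − 0.909919)(1 − 0.631536) = 0.9993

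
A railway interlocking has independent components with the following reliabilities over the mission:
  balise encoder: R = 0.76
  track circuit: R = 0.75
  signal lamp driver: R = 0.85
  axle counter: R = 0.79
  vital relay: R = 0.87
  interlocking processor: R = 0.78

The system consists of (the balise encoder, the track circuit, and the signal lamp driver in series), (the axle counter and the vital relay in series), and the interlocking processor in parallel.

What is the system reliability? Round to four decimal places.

0.9645

Series (balise encoder, track circuit, and signal lamp driver): 0.760000 × 0.750000 × 0.850000 = 0.484500
Series (axle counter and vital relay): 0.790000 × 0.870000 = 0.687300
Parallel ([0.484500], [0.687300], and interlocking processor): 1 − (1 − 0.484500)(1 − 0.687300)(1 − 0.780000) = 0.9645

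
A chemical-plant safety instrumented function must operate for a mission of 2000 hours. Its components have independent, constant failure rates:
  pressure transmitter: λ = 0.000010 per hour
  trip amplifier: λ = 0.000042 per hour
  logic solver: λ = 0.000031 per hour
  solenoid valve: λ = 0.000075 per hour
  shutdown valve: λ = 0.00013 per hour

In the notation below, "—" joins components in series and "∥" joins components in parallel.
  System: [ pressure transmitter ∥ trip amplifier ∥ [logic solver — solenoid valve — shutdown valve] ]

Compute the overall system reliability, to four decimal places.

R(pressure transmitter) = exp(−0.000010 × 2000) = 0.980199
R(trip amplifier) = exp(−0.000042 × 2000) = 0.919431
R(logic solver) = exp(−0.000031 × 2000) = 0.939883
R(solenoid valve) = exp(−0.000075 × 2000) = 0.860708
R(shutdown valve) = exp(−0.00013 × 2000) = 0.771052
Series (logic solver, solenoid valve, and shutdown valve): 0.939883 × 0.860708 × 0.771052 = 0.623754
Parallel (pressure transmitter, trip amplifier, and [0.623754]): 1 − (1 − 0.980199)(1 − 0.919431)(1 − 0.623754) = 0.9994

0.9994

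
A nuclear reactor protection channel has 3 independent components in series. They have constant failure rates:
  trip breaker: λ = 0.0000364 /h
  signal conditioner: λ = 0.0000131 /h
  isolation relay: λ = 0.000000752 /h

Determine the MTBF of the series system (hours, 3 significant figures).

19900

Series of exponential components: λ_sys = Σ λ_i
λ_sys = 0.0000364 + 0.0000131 + 0.000000752 = 5.0252e-05 /h
MTBF = 1 / λ_sys = 19900 h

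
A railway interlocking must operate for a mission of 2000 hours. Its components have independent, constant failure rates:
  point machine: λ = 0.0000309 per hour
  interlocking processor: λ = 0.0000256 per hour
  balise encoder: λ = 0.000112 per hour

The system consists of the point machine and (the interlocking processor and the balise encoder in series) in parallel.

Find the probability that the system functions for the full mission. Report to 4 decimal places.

0.9856

R(point machine) = exp(−0.0000309 × 2000) = 0.940071
R(interlocking processor) = exp(−0.0000256 × 2000) = 0.950089
R(balise encoder) = exp(−0.000112 × 2000) = 0.799315
Series (interlocking processor and balise encoder): 0.950089 × 0.799315 = 0.759420
Parallel (point machine and [0.759420]): 1 − (1 − 0.940071)(1 − 0.759420) = 0.9856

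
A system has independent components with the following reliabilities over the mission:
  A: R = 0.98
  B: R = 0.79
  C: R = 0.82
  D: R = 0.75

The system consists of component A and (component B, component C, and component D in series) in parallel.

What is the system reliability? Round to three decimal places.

Series (B, C, and D): 0.79000 × 0.82000 × 0.75000 = 0.48585
Parallel (A and [0.48585]): 1 − (1 − 0.98000)(1 − 0.48585) = 0.990

0.990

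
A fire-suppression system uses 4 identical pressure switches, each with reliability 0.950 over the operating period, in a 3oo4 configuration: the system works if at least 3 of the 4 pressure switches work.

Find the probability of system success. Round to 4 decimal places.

R = Σ_{i=3}^{4} C(4,i) p^i (1−p)^{4−i} with p = 0.950
C(4,3)·0.950^3·0.050^1 = 0.171475
C(4,4)·0.950^4·0.050^0 = 0.814506
Sum = 0.9860

0.9860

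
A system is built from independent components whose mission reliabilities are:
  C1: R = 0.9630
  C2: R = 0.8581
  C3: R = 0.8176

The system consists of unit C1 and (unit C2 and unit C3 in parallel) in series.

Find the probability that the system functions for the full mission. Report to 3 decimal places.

0.938

Parallel (C2 and C3): 1 − (1 − 0.85810)(1 − 0.81760) = 0.97412
Series (C1 and [0.97412]): 0.96300 × 0.97412 = 0.938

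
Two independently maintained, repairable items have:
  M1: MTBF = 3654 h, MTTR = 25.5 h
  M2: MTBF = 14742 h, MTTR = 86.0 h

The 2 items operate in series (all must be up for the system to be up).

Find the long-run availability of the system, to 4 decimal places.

A(M1) = MTBF/(MTBF+MTTR) = 3654/(3654+25.5) = 0.993070
A(M2) = MTBF/(MTBF+MTTR) = 14742/(14742+86.0) = 0.994200
Series availability: 0.993070 × 0.994200 = 0.9873

0.9873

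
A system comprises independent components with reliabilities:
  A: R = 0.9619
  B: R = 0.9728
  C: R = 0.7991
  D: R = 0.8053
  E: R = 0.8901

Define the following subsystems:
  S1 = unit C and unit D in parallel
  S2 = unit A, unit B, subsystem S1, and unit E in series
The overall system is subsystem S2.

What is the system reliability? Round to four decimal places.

Parallel (C and D): 1 − (1 − 0.799100)(1 − 0.805300) = 0.960885
Series (A, B, [0.960885], and E): 0.961900 × 0.972800 × 0.960885 × 0.890100 = 0.8003

0.8003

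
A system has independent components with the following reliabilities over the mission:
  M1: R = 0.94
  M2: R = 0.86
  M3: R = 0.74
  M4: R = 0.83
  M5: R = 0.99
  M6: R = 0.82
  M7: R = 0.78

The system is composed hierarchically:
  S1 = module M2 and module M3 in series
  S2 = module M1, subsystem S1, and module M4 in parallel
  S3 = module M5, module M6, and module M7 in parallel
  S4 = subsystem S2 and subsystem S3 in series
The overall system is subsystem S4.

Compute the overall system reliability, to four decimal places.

0.9959

Series (M2 and M3): 0.860000 × 0.740000 = 0.636400
Parallel (M1, [0.636400], and M4): 1 − (1 − 0.940000)(1 − 0.636400)(1 − 0.830000) = 0.996291
Parallel (M5, M6, and M7): 1 − (1 − 0.990000)(1 − 0.820000)(1 − 0.780000) = 0.999604
Series ([0.996291] and [0.999604]): 0.996291 × 0.999604 = 0.9959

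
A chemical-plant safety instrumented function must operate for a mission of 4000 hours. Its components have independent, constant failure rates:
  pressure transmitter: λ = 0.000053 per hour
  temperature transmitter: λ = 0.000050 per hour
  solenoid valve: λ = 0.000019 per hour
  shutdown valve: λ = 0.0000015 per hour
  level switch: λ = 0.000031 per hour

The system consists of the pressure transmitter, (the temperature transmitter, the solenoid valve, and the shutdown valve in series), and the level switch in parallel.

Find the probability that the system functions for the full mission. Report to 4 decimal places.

0.9945

R(pressure transmitter) = exp(−0.000053 × 4000) = 0.808965
R(temperature transmitter) = exp(−0.000050 × 4000) = 0.818731
R(solenoid valve) = exp(−0.000019 × 4000) = 0.926816
R(shutdown valve) = exp(−0.0000015 × 4000) = 0.994018
R(level switch) = exp(−0.000031 × 4000) = 0.883380
Series (temperature transmitter, solenoid valve, and shutdown valve): 0.818731 × 0.926816 × 0.994018 = 0.754274
Parallel (pressure transmitter, [0.754274], and level switch): 1 − (1 − 0.808965)(1 − 0.754274)(1 − 0.883380) = 0.9945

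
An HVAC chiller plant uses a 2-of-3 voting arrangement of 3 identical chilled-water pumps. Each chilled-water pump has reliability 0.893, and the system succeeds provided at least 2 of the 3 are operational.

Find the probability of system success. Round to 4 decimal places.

0.9681

R = Σ_{i=2}^{3} C(3,i) p^i (1−p)^{3−i} with p = 0.893
C(3,2)·0.893^2·0.107^1 = 0.255981
C(3,3)·0.893^3·0.107^0 = 0.712122
Sum = 0.9681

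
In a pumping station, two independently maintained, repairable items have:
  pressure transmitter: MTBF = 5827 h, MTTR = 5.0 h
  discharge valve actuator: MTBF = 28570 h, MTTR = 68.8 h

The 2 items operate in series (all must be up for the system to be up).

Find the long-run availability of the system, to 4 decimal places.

0.9967

A(pressure transmitter) = MTBF/(MTBF+MTTR) = 5827/(5827+5.0) = 0.999143
A(discharge valve actuator) = MTBF/(MTBF+MTTR) = 28570/(28570+68.8) = 0.997598
Series availability: 0.999143 × 0.997598 = 0.9967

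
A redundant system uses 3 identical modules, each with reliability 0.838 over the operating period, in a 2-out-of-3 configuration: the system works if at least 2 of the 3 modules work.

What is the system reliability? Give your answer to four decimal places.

R = Σ_{i=2}^{3} C(3,i) p^i (1−p)^{3−i} with p = 0.838
C(3,2)·0.838^2·0.162^1 = 0.341291
C(3,3)·0.838^3·0.162^0 = 0.588480
Sum = 0.9298

0.9298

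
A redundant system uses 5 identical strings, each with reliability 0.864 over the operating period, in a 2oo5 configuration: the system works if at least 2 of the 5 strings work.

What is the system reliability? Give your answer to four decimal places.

0.9985

R = Σ_{i=2}^{5} C(5,i) p^i (1−p)^{5−i} with p = 0.864
C(5,2)·0.864^2·0.136^3 = 0.018778
C(5,3)·0.864^3·0.136^2 = 0.119294
C(5,4)·0.864^4·0.136^1 = 0.378934
C(5,5)·0.864^5·0.136^0 = 0.481469
Sum = 0.9985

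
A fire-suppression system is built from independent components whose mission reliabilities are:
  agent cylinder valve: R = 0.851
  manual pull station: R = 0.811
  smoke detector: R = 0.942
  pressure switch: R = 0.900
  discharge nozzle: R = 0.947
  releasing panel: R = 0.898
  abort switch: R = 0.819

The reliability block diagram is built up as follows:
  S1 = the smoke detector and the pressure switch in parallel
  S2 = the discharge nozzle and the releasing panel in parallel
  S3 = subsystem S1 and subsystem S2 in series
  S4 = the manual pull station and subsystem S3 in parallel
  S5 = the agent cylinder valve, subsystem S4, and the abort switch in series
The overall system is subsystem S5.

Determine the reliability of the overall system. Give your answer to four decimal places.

Parallel (smoke detector and pressure switch): 1 − (1 − 0.942000)(1 − 0.900000) = 0.994200
Parallel (discharge nozzle and releasing panel): 1 − (1 − 0.947000)(1 − 0.898000) = 0.994594
Series ([0.994200] and [0.994594]): 0.994200 × 0.994594 = 0.988825
Parallel (manual pull station and [0.988825]): 1 − (1 − 0.811000)(1 − 0.988825) = 0.997888
Series (agent cylinder valve, [0.997888], and abort switch): 0.851000 × 0.997888 × 0.819000 = 0.6955

0.6955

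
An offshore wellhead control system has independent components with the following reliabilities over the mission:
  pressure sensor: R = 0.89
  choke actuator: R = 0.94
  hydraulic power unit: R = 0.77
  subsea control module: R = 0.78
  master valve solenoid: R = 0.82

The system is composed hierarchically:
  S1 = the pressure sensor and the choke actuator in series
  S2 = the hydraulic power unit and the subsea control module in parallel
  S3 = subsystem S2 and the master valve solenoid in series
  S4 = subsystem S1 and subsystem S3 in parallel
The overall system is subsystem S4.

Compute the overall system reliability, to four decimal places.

Series (pressure sensor and choke actuator): 0.890000 × 0.940000 = 0.836600
Parallel (hydraulic power unit and subsea control module): 1 − (1 − 0.770000)(1 − 0.780000) = 0.949400
Series ([0.949400] and master valve solenoid): 0.949400 × 0.820000 = 0.778508
Parallel ([0.836600] and [0.778508]): 1 − (1 − 0.836600)(1 − 0.778508) = 0.9638

0.9638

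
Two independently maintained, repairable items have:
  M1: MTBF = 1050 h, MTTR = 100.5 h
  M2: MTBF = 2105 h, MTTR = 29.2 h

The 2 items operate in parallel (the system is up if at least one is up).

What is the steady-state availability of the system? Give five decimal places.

A(M1) = MTBF/(MTBF+MTTR) = 1050/(1050+100.5) = 0.912647
A(M2) = MTBF/(MTBF+MTTR) = 2105/(2105+29.2) = 0.986318
Parallel availability: 1 − (1 − 0.912647)(1 − 0.986318) = 0.99880

0.99880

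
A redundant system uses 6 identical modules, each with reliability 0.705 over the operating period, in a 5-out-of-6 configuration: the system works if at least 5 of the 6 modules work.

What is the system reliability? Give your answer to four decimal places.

0.4310

R = Σ_{i=5}^{6} C(6,i) p^i (1−p)^{6−i} with p = 0.705
C(6,5)·0.705^5·0.295^1 = 0.308261
C(6,6)·0.705^6·0.295^0 = 0.122782
Sum = 0.4310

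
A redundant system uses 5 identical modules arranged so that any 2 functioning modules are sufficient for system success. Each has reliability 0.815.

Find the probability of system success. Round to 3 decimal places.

0.995

R = Σ_{i=2}^{5} C(5,i) p^i (1−p)^{5−i} with p = 0.815
C(5,2)·0.815^2·0.185^3 = 0.04206
C(5,3)·0.815^3·0.185^2 = 0.18527
C(5,4)·0.815^4·0.185^1 = 0.40811
C(5,5)·0.815^5·0.185^0 = 0.35957
Sum = 0.995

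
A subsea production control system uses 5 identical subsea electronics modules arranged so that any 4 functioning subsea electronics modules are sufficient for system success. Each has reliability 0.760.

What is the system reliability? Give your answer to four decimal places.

0.6539

R = Σ_{i=4}^{5} C(5,i) p^i (1−p)^{5−i} with p = 0.760
C(5,4)·0.760^4·0.240^1 = 0.400346
C(5,5)·0.760^5·0.240^0 = 0.253553
Sum = 0.6539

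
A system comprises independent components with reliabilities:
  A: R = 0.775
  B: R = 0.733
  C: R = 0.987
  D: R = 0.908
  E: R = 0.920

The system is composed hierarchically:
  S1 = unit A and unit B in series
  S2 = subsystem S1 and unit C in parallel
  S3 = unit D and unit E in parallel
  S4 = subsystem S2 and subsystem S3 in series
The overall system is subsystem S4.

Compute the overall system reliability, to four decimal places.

Series (A and B): 0.775000 × 0.733000 = 0.568075
Parallel ([0.568075] and C): 1 − (1 − 0.568075)(1 − 0.987000) = 0.994385
Parallel (D and E): 1 − (1 − 0.908000)(1 − 0.920000) = 0.992640
Series ([0.994385] and [0.992640]): 0.994385 × 0.992640 = 0.9871

0.9871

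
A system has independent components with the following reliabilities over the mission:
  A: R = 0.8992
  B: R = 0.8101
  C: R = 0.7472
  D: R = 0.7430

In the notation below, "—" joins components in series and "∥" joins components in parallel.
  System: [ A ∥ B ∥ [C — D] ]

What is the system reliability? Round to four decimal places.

Series (C and D): 0.747200 × 0.743000 = 0.555170
Parallel (A, B, and [0.555170]): 1 − (1 − 0.899200)(1 − 0.810100)(1 − 0.555170) = 0.9915

0.9915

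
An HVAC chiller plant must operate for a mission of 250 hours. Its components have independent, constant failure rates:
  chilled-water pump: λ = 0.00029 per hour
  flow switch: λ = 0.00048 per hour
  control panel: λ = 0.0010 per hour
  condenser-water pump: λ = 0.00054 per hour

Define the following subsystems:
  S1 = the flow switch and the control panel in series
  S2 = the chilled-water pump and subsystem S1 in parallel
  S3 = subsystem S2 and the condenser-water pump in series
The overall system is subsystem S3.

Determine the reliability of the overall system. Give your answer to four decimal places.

0.8548

R(chilled-water pump) = exp(−0.00029 × 250) = 0.930066
R(flow switch) = exp(−0.00048 × 250) = 0.886920
R(control panel) = exp(−0.0010 × 250) = 0.778801
R(condenser-water pump) = exp(−0.00054 × 250) = 0.873716
Series (flow switch and control panel): 0.886920 × 0.778801 = 0.690734
Parallel (chilled-water pump and [0.690734]): 1 − (1 − 0.930066)(1 − 0.690734) = 0.978372
Series ([0.978372] and condenser-water pump): 0.978372 × 0.873716 = 0.8548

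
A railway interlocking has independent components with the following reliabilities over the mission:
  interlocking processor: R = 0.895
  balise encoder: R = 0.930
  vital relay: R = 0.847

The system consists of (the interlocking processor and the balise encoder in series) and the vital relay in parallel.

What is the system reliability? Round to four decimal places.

0.9743

Series (interlocking processor and balise encoder): 0.895000 × 0.930000 = 0.832350
Parallel ([0.832350] and vital relay): 1 − (1 − 0.832350)(1 − 0.847000) = 0.9743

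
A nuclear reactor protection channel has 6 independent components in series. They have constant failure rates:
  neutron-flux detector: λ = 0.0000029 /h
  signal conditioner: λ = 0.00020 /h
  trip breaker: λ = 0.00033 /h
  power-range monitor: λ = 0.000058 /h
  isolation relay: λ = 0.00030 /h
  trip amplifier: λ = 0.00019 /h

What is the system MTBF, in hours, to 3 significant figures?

Series of exponential components: λ_sys = Σ λ_i
λ_sys = 0.0000029 + 0.00020 + 0.00033 + 0.000058 + 0.00030 + 0.00019 = 1.0809e-03 /h
MTBF = 1 / λ_sys = 925 h

925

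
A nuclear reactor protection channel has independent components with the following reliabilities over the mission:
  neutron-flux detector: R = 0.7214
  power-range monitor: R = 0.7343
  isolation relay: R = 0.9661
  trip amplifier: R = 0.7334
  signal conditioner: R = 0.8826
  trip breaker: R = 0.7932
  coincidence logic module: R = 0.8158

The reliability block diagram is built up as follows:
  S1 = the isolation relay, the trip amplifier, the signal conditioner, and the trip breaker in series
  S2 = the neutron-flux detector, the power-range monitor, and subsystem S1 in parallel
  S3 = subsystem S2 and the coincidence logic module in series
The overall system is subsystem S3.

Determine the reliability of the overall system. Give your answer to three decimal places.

0.785

Series (isolation relay, trip amplifier, signal conditioner, and trip breaker): 0.96610 × 0.73340 × 0.88260 × 0.79320 = 0.49603
Parallel (neutron-flux detector, power-range monitor, and [0.49603]): 1 − (1 − 0.72140)(1 − 0.73430)(1 − 0.49603) = 0.96269
Series ([0.96269] and coincidence logic module): 0.96269 × 0.81580 = 0.785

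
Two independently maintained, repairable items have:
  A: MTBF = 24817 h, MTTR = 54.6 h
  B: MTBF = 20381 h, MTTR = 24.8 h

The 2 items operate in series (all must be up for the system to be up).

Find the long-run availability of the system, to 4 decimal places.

A(A) = MTBF/(MTBF+MTTR) = 24817/(24817+54.6) = 0.997805
A(B) = MTBF/(MTBF+MTTR) = 20381/(20381+24.8) = 0.998785
Series availability: 0.997805 × 0.998785 = 0.9966

0.9966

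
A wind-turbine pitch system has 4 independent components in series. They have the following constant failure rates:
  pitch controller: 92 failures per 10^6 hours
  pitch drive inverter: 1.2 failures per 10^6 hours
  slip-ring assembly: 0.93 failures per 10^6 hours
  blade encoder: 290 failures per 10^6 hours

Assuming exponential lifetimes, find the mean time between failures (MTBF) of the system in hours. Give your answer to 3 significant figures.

2600

Series of exponential components: λ_sys = Σ λ_i
λ_sys = 0.000092 + 0.0000012 + 0.00000093 + 0.00029 = 3.8413e-04 /h
MTBF = 1 / λ_sys = 2600 h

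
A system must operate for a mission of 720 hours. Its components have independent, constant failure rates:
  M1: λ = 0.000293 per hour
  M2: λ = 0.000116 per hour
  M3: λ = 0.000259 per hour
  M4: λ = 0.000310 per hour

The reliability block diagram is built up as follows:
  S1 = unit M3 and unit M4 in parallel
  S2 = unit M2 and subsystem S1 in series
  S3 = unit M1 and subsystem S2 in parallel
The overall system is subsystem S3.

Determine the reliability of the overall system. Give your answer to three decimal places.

0.979

R(M1) = exp(−0.000293 × 720) = 0.80981
R(M2) = exp(−0.000116 × 720) = 0.91987
R(M3) = exp(−0.000259 × 720) = 0.82988
R(M4) = exp(−0.000310 × 720) = 0.79995
Parallel (M3 and M4): 1 − (1 − 0.82988)(1 − 0.79995) = 0.96597
Series (M2 and [0.96597]): 0.91987 × 0.96597 = 0.88857
Parallel (M1 and [0.88857]): 1 − (1 − 0.80981)(1 − 0.88857) = 0.979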